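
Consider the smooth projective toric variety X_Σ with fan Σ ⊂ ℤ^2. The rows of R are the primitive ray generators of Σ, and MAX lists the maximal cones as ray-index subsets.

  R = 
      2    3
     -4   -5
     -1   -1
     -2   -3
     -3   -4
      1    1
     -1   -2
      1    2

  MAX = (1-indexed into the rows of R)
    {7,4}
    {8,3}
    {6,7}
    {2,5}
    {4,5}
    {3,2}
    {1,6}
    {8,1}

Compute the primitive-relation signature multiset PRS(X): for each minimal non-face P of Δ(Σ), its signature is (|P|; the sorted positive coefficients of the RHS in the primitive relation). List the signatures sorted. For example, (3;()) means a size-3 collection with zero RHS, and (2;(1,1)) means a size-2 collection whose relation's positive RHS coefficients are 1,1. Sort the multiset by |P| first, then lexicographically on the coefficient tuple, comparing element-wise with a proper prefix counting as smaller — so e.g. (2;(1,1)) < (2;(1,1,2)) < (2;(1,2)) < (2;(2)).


20 collections generate NE(X_Σ); each relation:

  P={1,4}:  v_{1} + v_{4} = 0  →  sig = (2;())
  P={3,6}:  v_{3} + v_{6} = 0  →  sig = (2;())
  P={7,8}:  v_{7} + v_{8} = 0  →  sig = (2;())
  P={1,3}:  v_{1} + v_{3} = v_{8}  →  sig = (2;(1))
  P={1,5}:  v_{1} + v_{5} = v_{3}  →  sig = (2;(1))
  P={1,7}:  v_{1} + v_{7} = v_{6}  →  sig = (2;(1))
  P={2,6}:  v_{2} + v_{6} = v_{5}  →  sig = (2;(1))
  P={3,4}:  v_{3} + v_{4} = v_{5}  →  sig = (2;(1))
  P={3,5}:  v_{3} + v_{5} = v_{2}  →  sig = (2;(1))
  P={3,7}:  v_{3} + v_{7} = v_{4}  →  sig = (2;(1))
  P={4,6}:  v_{4} + v_{6} = v_{7}  →  sig = (2;(1))
  P={4,8}:  v_{4} + v_{8} = v_{3}  →  sig = (2;(1))
  P={5,6}:  v_{5} + v_{6} = v_{4}  →  sig = (2;(1))
  P={6,8}:  v_{6} + v_{8} = v_{1}  →  sig = (2;(1))
  P={2,7}:  v_{2} + v_{7} = v_{4} + v_{5}  →  sig = (2;(1,1))
  P={1,2}:  v_{1} + v_{2} = 2·v_{3}  →  sig = (2;(2))
  P={2,4}:  v_{2} + v_{4} = 2·v_{5}  →  sig = (2;(2))
  P={5,7}:  v_{5} + v_{7} = 2·v_{4}  →  sig = (2;(2))
  P={5,8}:  v_{5} + v_{8} = 2·v_{3}  →  sig = (2;(2))
  P={2,8}:  v_{2} + v_{8} = 3·v_{3}  →  sig = (2;(3))

so the primitive-relation signature multiset is
{ (2;()) ×3,  (2;(1)) ×11,  (2;(1,1)),  (2;(2)) ×4,  (2;(3)) }


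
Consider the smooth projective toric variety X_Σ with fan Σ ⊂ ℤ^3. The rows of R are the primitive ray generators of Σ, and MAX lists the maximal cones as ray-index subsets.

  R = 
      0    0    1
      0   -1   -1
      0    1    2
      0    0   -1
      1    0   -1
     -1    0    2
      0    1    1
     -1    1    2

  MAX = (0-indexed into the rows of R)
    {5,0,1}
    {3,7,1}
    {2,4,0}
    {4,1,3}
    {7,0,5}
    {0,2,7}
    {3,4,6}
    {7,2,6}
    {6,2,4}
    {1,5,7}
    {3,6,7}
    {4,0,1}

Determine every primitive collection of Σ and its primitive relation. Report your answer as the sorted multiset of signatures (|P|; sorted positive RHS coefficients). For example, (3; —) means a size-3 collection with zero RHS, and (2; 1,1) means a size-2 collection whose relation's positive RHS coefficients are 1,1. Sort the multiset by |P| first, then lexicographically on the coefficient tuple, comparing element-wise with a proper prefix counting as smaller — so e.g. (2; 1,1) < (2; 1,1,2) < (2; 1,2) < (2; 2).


The 11 primitive collections of Σ (r=8, n=3):

  P = {0,3}:  v_{0} + v_{3} = 0  so sig = (2; —)
  P = {1,6}:  v_{1} + v_{6} = 0  so sig = (2; —)
  P = {0,6}:  v_{0} + v_{6} = v_{2}  so sig = (2; 1)
  P = {1,2}:  v_{1} + v_{2} = v_{0}  so sig = (2; 1)
  P = {2,3}:  v_{2} + v_{3} = v_{6}  so sig = (2; 1)
  P = {4,5}:  v_{4} + v_{5} = v_{0}  so sig = (2; 1)
  P = {4,7}:  v_{4} + v_{7} = v_{6}  so sig = (2; 1)
  P = {3,5}:  v_{3} + v_{5} = v_{1} + v_{7}  so sig = (2; 1,1)
  P = {5,6}:  v_{5} + v_{6} = v_{0} + v_{7}  so sig = (2; 1,1)
  P = {2,5}:  v_{2} + v_{5} = 2·v_{0} + v_{7}  so sig = (2; 1,2)
  P = {0,1,7}:  v_{0} + v_{1} + v_{7} = v_{5}  so sig = (3; 1)

so the primitive-relation signature multiset is
[(2; —), (2; —), (2; 1), (2; 1), (2; 1), (2; 1), (2; 1), (2; 1,1), (2; 1,1), (2; 1,2), (3; 1)]


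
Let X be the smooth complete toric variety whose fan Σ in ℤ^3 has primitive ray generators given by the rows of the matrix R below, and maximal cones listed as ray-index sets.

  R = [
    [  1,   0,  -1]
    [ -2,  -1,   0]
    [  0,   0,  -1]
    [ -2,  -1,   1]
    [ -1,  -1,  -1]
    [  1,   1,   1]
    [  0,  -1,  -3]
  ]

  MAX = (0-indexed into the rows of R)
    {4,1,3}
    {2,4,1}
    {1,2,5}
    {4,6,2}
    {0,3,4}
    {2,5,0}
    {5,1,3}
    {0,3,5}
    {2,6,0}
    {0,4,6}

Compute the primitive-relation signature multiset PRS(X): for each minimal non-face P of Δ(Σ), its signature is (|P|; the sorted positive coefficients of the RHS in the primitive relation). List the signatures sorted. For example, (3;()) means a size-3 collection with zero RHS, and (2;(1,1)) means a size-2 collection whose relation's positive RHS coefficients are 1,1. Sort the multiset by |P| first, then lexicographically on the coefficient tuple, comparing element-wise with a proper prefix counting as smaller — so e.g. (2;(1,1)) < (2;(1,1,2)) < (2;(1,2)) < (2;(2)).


The 7 primitive collections of Σ (r=7, n=3):

  P={4,5}:  v_{4} + v_{5} = 0  ⟹  sig = (2;())
  P={0,1}:  v_{0} + v_{1} = v_{4}  ⟹  sig = (2;(1))
  P={2,3}:  v_{2} + v_{3} = v_{1}  ⟹  sig = (2;(1))
  P={5,6}:  v_{5} + v_{6} = v_{0} + v_{2}  ⟹  sig = (2;(1,1))
  P={1,6}:  v_{1} + v_{6} = v_{2} + 2·v_{4}  ⟹  sig = (2;(1,2))
  P={3,6}:  v_{3} + v_{6} = 2·v_{4}  ⟹  sig = (2;(2))
  P={0,2,4}:  v_{0} + v_{2} + v_{4} = v_{6}  ⟹  sig = (3;(1))

so the primitive-relation signature multiset is
{ (2;()),  (2;(1)) ×2,  (2;(1,1)),  (2;(1,2)),  (2;(2)),  (3;(1)) }


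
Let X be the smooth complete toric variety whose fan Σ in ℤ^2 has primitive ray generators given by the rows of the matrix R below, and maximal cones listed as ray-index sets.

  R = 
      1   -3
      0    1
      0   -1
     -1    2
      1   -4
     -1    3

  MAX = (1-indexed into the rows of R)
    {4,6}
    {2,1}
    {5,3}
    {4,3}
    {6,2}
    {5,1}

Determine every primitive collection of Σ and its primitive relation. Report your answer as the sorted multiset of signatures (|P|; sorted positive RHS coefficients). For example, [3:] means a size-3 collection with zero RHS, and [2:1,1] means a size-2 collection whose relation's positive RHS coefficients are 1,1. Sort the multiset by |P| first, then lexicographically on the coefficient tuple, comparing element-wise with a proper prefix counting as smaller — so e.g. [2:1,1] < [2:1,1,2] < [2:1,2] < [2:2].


The 9 primitive collections of Σ (r=6, n=2):

  P={1,6}:  v_{1} + v_{6} = 0  so sig = [2:]
  P={2,3}:  v_{2} + v_{3} = 0  so sig = [2:]
  P={1,3}:  v_{1} + v_{3} = v_{5}  so sig = [2:1]
  P={1,4}:  v_{1} + v_{4} = v_{3}  so sig = [2:1]
  P={2,4}:  v_{2} + v_{4} = v_{6}  so sig = [2:1]
  P={2,5}:  v_{2} + v_{5} = v_{1}  so sig = [2:1]
  P={3,6}:  v_{3} + v_{6} = v_{4}  so sig = [2:1]
  P={5,6}:  v_{5} + v_{6} = v_{3}  so sig = [2:1]
  P={4,5}:  v_{4} + v_{5} = 2·v_{3}  so sig = [2:2]

Hence PRS(X_Σ) =
[[2:], [2:], [2:1], [2:1], [2:1], [2:1], [2:1], [2:1], [2:2]]


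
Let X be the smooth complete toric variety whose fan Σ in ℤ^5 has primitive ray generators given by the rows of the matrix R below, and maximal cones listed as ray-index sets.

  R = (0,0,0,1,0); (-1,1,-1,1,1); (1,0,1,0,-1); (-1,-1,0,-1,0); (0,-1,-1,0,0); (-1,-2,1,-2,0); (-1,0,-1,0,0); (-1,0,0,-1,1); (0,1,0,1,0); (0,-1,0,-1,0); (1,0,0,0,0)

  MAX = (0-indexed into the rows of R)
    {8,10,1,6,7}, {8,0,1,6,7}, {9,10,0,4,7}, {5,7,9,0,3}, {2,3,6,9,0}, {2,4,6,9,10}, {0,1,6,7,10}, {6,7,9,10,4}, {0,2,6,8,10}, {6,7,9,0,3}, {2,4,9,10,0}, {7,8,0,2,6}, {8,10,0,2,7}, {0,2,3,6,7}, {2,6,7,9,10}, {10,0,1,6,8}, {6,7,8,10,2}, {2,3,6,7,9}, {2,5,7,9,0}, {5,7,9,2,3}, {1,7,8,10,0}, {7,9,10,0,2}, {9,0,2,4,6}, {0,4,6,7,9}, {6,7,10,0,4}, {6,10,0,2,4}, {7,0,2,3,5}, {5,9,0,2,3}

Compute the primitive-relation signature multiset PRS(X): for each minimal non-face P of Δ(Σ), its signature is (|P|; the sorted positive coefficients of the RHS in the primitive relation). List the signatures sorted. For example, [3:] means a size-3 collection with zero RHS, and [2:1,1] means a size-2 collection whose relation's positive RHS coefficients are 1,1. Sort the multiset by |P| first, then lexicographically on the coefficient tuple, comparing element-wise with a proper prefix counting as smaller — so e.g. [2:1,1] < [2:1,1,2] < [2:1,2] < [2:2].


Primitive collections (20):

  • {8,9}:  v_{8} + v_{9} = 0  so sig = [2:]
  • {1,2}:  v_{1} + v_{2} = v_{8}  so sig = [2:1]
  • {3,10}:  v_{3} + v_{10} = v_{9}  so sig = [2:1]
  • {1,3}:  v_{1} + v_{3} = v_{0} + v_{6} + v_{7}  so sig = [2:1,1,1]
  • {1,5}:  v_{1} + v_{5} = v_{0} + v_{3} + v_{7}  so sig = [2:1,1,1]
  • {4,8}:  v_{4} + v_{8} = v_{0} + v_{6} + v_{10}  so sig = [2:1,1,1]
  • {1,9}:  v_{1} + v_{9} = v_{0} + v_{6} + v_{7} + v_{10}  so sig = [2:1,1,1,1]
  • {3,8}:  v_{3} + v_{8} = v_{0} + v_{2} + v_{6} + v_{7}  so sig = [2:1,1,1,1]
  • {5,8}:  v_{5} + v_{8} = v_{0} + v_{2} + v_{3} + v_{7}  so sig = [2:1,1,1,1]
  • {5,10}:  v_{5} + v_{10} = v_{0} + v_{2} + v_{7} + 2·v_{9}  so sig = [2:1,1,1,2]
  • {3,4}:  v_{3} + v_{4} = v_{0} + v_{6} + 2·v_{9}  so sig = [2:1,1,2]
  • {4,5}:  v_{4} + v_{5} = v_{0} + v_{3} + 2·v_{9}  so sig = [2:1,1,2]
  • {1,4}:  v_{1} + v_{4} = 2·v_{0} + 2·v_{6} + v_{7} + 2·v_{10}  so sig = [2:1,2,2,2]
  • {5,6}:  v_{5} + v_{6} = 2·v_{3}  so sig = [2:2]
  • {2,4,7}:  v_{2} + v_{4} + v_{7} = v_{9}  so sig = [3:1]
  • {0,6,9,10}:  v_{0} + v_{6} + v_{9} + v_{10} = v_{4}  so sig = [4:1]
  • {0,2,6,7,10}:  v_{0} + v_{2} + v_{6} + v_{7} + v_{10} = 0  so sig = [5:]
  • {0,2,3,7,9}:  v_{0} + v_{2} + v_{3} + v_{7} + v_{9} = v_{5}  so sig = [5:1]
  • {0,2,6,7,9}:  v_{0} + v_{2} + v_{6} + v_{7} + v_{9} = v_{3}  so sig = [5:1]
  • {0,6,7,8,10}:  v_{0} + v_{6} + v_{7} + v_{8} + v_{10} = v_{1}  so sig = [5:1]

Signatures (|P|; sorted positive RHS coefficients), sorted:
    [2:]
    [2:1]
    [2:1]
    [2:1,1,1]
    [2:1,1,1]
    [2:1,1,1]
    [2:1,1,1,1]
    [2:1,1,1,1]
    [2:1,1,1,1]
    [2:1,1,1,2]
    [2:1,1,2]
    [2:1,1,2]
    [2:1,2,2,2]
    [2:2]
    [3:1]
    [4:1]
    [5:]
    [5:1]
    [5:1]
    [5:1]


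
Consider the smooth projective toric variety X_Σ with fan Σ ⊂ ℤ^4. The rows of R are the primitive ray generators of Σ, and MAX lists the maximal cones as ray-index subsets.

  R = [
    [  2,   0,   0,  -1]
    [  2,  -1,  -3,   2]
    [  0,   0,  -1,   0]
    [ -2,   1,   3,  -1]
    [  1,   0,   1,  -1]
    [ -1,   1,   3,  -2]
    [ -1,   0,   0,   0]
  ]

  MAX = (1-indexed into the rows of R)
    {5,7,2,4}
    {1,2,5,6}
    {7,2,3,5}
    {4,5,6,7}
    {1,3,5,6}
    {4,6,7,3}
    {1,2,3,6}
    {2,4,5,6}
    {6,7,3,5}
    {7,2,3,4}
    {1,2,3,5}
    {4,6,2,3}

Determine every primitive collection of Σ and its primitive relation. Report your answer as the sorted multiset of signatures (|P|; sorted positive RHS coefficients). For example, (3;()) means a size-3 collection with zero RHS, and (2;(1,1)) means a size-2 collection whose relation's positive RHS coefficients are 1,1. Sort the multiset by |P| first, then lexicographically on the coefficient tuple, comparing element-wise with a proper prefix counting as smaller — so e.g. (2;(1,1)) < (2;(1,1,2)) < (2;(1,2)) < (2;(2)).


Minimal non-faces — 5 found among 7 rays, 12 max cones:

  {1,7}:  v_{1} + v_{7} = v_{3} + v_{5} ; sig = (2;(1,1))
  {1,4}:  v_{1} + v_{4} = v_{2} + 2·v_{6} ; sig = (2;(1,2))
  {2,6,7}:  v_{2} + v_{6} + v_{7} = 0 ; sig = (3;())
  {3,4,5}:  v_{3} + v_{4} + v_{5} = v_{6} ; sig = (3;(1))
  {2,3,5,6}:  v_{2} + v_{3} + v_{5} + v_{6} = v_{1} ; sig = (4;(1))

Hence PRS(X_Σ) =
    (2;(1,1))
    (2;(1,2))
    (3;())
    (3;(1))
    (4;(1))


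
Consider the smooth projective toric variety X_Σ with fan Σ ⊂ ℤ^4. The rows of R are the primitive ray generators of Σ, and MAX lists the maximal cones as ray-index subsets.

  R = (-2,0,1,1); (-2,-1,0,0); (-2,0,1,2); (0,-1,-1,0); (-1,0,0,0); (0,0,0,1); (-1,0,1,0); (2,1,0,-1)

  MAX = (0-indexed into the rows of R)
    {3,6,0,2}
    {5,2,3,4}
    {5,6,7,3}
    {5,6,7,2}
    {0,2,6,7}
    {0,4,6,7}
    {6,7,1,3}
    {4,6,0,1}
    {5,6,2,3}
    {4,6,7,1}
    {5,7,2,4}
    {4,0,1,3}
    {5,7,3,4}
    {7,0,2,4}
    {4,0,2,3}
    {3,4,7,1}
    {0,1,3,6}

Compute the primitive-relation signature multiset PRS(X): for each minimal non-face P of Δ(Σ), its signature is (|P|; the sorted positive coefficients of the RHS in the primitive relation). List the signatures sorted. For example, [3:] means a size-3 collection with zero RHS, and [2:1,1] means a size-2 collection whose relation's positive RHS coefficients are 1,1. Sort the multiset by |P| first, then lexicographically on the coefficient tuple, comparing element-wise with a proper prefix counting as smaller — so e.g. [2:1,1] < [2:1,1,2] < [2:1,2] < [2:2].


Primitive collections (9):

  P={0,5}:  v_{0} + v_{5} = v_{2} ; sig = [2:1]
  P={1,5}:  v_{1} + v_{5} = v_{0} + v_{3} ; sig = [2:1,1]
  P={1,2}:  v_{1} + v_{2} = 2·v_{0} + v_{3} ; sig = [2:1,2]
  P={0,3,7}:  v_{0} + v_{3} + v_{7} = 0 ; sig = [3:]
  P={2,3,7}:  v_{2} + v_{3} + v_{7} = v_{5} ; sig = [3:1]
  P={3,4,6}:  v_{3} + v_{4} + v_{6} = v_{1} ; sig = [3:1]
  P={4,5,6}:  v_{4} + v_{5} + v_{6} = v_{0} ; sig = [3:1]
  P={0,1,7}:  v_{0} + v_{1} + v_{7} = v_{4} + v_{6} ; sig = [3:1,1]
  P={2,4,6}:  v_{2} + v_{4} + v_{6} = 2·v_{0} ; sig = [3:2]

so the primitive-relation signature multiset is
    |P|=2: 3 collections, coeffs (1), (1,1), (1,2)
    |P|=3: 6 collections, coeffs (), (1), (1), (1), (1,1), (2)


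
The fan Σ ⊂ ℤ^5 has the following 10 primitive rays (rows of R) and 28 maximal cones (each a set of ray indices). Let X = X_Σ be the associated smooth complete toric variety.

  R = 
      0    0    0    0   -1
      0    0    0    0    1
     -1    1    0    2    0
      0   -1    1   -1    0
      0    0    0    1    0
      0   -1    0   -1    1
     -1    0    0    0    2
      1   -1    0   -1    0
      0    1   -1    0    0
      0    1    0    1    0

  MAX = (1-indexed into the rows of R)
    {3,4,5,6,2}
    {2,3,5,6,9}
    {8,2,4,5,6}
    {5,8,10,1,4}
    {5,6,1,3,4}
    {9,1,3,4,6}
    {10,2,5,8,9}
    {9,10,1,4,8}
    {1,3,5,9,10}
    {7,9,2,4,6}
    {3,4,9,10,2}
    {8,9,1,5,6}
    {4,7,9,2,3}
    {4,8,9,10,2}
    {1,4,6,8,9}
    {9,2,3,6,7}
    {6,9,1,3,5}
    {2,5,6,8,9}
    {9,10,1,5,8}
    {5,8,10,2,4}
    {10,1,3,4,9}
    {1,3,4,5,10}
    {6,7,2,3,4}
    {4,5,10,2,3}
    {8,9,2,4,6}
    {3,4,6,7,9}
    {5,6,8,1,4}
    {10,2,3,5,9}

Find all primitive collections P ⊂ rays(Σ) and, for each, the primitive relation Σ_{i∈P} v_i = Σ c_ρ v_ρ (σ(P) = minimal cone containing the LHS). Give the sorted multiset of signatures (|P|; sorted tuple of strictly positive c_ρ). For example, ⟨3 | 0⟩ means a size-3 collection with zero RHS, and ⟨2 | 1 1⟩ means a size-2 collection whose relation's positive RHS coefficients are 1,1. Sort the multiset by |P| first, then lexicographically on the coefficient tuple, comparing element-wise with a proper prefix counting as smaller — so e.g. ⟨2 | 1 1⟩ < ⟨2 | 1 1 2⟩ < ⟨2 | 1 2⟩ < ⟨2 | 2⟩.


|primitive collections| = 9. Relations:

  • {1,2}:  v_{1} + v_{2} = 0  ⇒ sig = ⟨2 | 0⟩
  • {3,8}:  v_{3} + v_{8} = v_{5}  ⇒ sig = ⟨2 | 1⟩
  • {6,10}:  v_{6} + v_{10} = v_{2}  ⇒ sig = ⟨2 | 1⟩
  • {7,8}:  v_{7} + v_{8} = v_{2} + v_{6}  ⇒ sig = ⟨2 | 1 1⟩
  • {5,7}:  v_{5} + v_{7} = v_{2} + v_{3} + v_{6}  ⇒ sig = ⟨2 | 1 1 1⟩
  • {1,7}:  v_{1} + v_{7} = v_{3} + v_{4} + v_{6} + v_{9}  ⇒ sig = ⟨2 | 1 1 1 1⟩
  • {7,10}:  v_{7} + v_{10} = 2·v_{2} + v_{3} + v_{4} + v_{9}  ⇒ sig = ⟨2 | 1 1 1 2⟩
  • {4,5,9}:  v_{4} + v_{5} + v_{9} = 0  ⇒ sig = ⟨3 | 0⟩
  • {2,3,4,6,9}:  v_{2} + v_{3} + v_{4} + v_{6} + v_{9} = v_{7}  ⇒ sig = ⟨5 | 1⟩

so the primitive-relation signature multiset is
    |P|=2: 7 collections, coeffs (), (1), (1), (1,1), (1,1,1), (1,1,1,1), (1,1,1,2)
    |P|=3: 1 collection, coeffs ()
    |P|=5: 1 collection, coeffs (1)


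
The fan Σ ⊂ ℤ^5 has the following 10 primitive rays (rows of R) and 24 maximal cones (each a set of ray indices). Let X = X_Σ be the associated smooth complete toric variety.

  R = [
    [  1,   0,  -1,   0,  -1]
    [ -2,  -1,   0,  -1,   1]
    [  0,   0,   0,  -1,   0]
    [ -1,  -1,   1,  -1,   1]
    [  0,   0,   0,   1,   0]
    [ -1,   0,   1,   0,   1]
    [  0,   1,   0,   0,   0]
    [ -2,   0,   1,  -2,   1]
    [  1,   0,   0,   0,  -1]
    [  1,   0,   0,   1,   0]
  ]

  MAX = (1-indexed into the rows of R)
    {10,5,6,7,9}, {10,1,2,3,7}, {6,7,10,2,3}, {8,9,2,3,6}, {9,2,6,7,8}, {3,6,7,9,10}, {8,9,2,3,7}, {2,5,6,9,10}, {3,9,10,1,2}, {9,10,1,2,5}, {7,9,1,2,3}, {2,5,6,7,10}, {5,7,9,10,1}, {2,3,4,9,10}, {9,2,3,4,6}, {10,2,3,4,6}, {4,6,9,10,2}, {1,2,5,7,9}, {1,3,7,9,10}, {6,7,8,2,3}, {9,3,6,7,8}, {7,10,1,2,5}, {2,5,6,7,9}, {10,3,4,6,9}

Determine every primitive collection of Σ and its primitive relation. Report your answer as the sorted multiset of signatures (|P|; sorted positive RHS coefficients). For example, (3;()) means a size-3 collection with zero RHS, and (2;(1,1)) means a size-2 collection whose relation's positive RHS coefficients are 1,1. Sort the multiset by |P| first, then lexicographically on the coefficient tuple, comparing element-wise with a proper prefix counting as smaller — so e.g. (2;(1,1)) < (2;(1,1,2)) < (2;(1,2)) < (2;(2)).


Σ has 12 primitive collections:

  • {1,6}:  v_{1} + v_{6} = 0 ; sig = (2;())
  • {3,5}:  v_{3} + v_{5} = 0 ; sig = (2;())
  • {4,7}:  v_{4} + v_{7} = v_{3} + v_{6} ; sig = (2;(1,1))
  • {8,10}:  v_{8} + v_{10} = v_{3} + v_{6} ; sig = (2;(1,1))
  • {1,4}:  v_{1} + v_{4} = v_{2} + v_{3} + v_{9} + v_{10} ; sig = (2;(1,1,1,1))
  • {1,8}:  v_{1} + v_{8} = v_{2} + v_{3} + v_{7} + v_{9} ; sig = (2;(1,1,1,1))
  • {4,5}:  v_{4} + v_{5} = v_{2} + v_{6} + v_{9} + v_{10} ; sig = (2;(1,1,1,1))
  • {5,8}:  v_{5} + v_{8} = v_{2} + v_{6} + v_{7} + v_{9} ; sig = (2;(1,1,1,1))
  • {4,8}:  v_{4} + v_{8} = v_{2} + 2·v_{3} + 2·v_{6} + v_{9} ; sig = (2;(1,1,2,2))
  • {2,7,9,10}:  v_{2} + v_{7} + v_{9} + v_{10} = 0 ; sig = (4;())
  • {2,3,6,7,9}:  v_{2} + v_{3} + v_{6} + v_{7} + v_{9} = v_{8} ; sig = (5;(1))
  • {2,3,6,9,10}:  v_{2} + v_{3} + v_{6} + v_{9} + v_{10} = v_{4} ; sig = (5;(1))

so the primitive-relation signature multiset is
{ (2;()) ×2,  (2;(1,1)) ×2,  (2;(1,1,1,1)) ×4,  (2;(1,1,2,2)),  (4;()),  (5;(1)) ×2 }


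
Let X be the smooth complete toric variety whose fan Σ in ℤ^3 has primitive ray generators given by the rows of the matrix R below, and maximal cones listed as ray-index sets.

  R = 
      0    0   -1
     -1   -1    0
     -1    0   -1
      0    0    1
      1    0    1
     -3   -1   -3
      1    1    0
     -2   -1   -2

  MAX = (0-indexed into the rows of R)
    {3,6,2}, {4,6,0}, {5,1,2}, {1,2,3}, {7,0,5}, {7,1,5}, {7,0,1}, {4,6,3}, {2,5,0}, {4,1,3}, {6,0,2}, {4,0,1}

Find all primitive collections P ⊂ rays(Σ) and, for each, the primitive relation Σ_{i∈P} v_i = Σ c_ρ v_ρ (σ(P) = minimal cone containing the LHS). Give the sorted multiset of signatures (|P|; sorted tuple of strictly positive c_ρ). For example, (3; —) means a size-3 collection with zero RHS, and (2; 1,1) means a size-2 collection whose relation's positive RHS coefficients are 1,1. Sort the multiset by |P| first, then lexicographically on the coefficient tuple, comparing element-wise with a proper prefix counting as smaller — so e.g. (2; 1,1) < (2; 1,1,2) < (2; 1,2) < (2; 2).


12 minimal non-faces of Δ(Σ) (on 8 rays):

  P={0,3}:  v_{0} + v_{3} = 0  ⇒ sig = (2; —)
  P={1,6}:  v_{1} + v_{6} = 0  ⇒ sig = (2; —)
  P={2,4}:  v_{2} + v_{4} = 0  ⇒ sig = (2; —)
  P={2,7}:  v_{2} + v_{7} = v_{5}  ⇒ sig = (2; 1)
  P={4,5}:  v_{4} + v_{5} = v_{7}  ⇒ sig = (2; 1)
  P={3,7}:  v_{3} + v_{7} = v_{1} + v_{2}  ⇒ sig = (2; 1,1)
  P={4,7}:  v_{4} + v_{7} = v_{0} + v_{1}  ⇒ sig = (2; 1,1)
  P={6,7}:  v_{6} + v_{7} = v_{0} + v_{2}  ⇒ sig = (2; 1,1)
  P={3,5}:  v_{3} + v_{5} = v_{1} + 2·v_{2}  ⇒ sig = (2; 1,2)
  P={5,6}:  v_{5} + v_{6} = v_{0} + 2·v_{2}  ⇒ sig = (2; 1,2)
  P={0,1,2}:  v_{0} + v_{1} + v_{2} = v_{7}  ⇒ sig = (3; 1)
  P={0,1,5}:  v_{0} + v_{1} + v_{5} = 2·v_{7}  ⇒ sig = (3; 2)

Sorted signature multiset PRS(X):
    |P|=2: 10 collections, coeffs (), (), (), (1), (1), (1,1), (1,1), (1,1), (1,2), (1,2)
    |P|=3: 2 collections, coeffs (1), (2)


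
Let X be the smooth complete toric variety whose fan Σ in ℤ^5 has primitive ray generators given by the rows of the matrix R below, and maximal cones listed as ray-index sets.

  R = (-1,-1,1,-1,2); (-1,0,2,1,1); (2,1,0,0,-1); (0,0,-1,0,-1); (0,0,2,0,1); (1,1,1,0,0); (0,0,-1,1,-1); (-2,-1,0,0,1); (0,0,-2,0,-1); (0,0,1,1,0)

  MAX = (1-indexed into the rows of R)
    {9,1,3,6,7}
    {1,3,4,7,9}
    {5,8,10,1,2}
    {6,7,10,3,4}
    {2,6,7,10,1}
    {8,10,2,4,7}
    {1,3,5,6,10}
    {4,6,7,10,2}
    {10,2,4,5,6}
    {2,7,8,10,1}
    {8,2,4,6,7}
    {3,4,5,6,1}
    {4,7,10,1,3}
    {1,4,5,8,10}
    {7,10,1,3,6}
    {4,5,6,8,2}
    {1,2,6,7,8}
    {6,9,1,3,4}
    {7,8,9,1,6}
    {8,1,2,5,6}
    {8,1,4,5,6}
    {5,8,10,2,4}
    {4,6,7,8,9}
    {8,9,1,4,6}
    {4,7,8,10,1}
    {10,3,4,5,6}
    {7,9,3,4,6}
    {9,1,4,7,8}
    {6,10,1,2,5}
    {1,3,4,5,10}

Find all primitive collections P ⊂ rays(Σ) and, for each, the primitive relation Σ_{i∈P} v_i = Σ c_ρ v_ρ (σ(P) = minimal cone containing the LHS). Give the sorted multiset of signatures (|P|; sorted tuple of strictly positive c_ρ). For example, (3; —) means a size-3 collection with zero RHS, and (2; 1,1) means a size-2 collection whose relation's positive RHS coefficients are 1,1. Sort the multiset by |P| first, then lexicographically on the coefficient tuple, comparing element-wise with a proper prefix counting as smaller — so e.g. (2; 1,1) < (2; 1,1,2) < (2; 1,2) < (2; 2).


10 collections generate NE(X_Σ); each relation:

  P = {3,8}:  v_{3} + v_{8} = 0  ⇒ sig = (2; —)
  P = {5,9}:  v_{5} + v_{9} = 0  ⇒ sig = (2; —)
  P = {5,7}:  v_{5} + v_{7} = v_{10}  ⇒ sig = (2; 1)
  P = {9,10}:  v_{9} + v_{10} = v_{7}  ⇒ sig = (2; 1)
  P = {2,3}:  v_{2} + v_{3} = v_{6} + v_{10}  ⇒ sig = (2; 1,1)
  P = {2,9}:  v_{2} + v_{9} = v_{6} + v_{7} + v_{8}  ⇒ sig = (2; 1,1,1)
  P = {6,8,10}:  v_{6} + v_{8} + v_{10} = v_{2}  ⇒ sig = (3; 1)
  P = {1,2,4}:  v_{1} + v_{2} + v_{4} = v_{5} + v_{8}  ⇒ sig = (3; 1,1)
  P = {1,4,6,7}:  v_{1} + v_{4} + v_{6} + v_{7} = 0  ⇒ sig = (4; —)
  P = {1,4,6,10}:  v_{1} + v_{4} + v_{6} + v_{10} = v_{5}  ⇒ sig = (4; 1)

Sorted signature multiset PRS(X):
[(2; —), (2; —), (2; 1), (2; 1), (2; 1,1), (2; 1,1,1), (3; 1), (3; 1,1), (4; —), (4; 1)]


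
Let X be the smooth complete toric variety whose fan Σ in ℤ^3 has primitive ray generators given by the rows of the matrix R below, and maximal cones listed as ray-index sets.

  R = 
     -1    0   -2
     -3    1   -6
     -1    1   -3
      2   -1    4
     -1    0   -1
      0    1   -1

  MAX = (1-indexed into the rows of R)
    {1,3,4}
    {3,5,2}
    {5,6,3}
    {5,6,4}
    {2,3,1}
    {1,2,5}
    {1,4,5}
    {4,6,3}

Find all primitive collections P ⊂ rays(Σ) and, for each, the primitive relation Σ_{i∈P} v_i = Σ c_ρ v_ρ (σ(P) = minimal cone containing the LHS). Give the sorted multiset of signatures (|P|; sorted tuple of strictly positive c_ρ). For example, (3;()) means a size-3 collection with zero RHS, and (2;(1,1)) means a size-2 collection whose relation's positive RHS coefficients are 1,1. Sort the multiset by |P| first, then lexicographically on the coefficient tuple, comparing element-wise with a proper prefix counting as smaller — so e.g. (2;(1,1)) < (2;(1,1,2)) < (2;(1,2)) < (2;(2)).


Primitive collections (5):

  P={1,6}:  v_{1} + v_{6} = v_{3}  so sig = (2;(1))
  P={2,4}:  v_{2} + v_{4} = v_{1}  so sig = (2;(1))
  P={2,6}:  v_{2} + v_{6} = 2·v_{3} + v_{5}  so sig = (2;(1,2))
  P={3,4,5}:  v_{3} + v_{4} + v_{5} = 0  so sig = (3;())
  P={1,3,5}:  v_{1} + v_{3} + v_{5} = v_{2}  so sig = (3;(1))

Signatures (|P|; sorted positive RHS coefficients), sorted:
[(2;(1)), (2;(1)), (2;(1,2)), (3;()), (3;(1))]


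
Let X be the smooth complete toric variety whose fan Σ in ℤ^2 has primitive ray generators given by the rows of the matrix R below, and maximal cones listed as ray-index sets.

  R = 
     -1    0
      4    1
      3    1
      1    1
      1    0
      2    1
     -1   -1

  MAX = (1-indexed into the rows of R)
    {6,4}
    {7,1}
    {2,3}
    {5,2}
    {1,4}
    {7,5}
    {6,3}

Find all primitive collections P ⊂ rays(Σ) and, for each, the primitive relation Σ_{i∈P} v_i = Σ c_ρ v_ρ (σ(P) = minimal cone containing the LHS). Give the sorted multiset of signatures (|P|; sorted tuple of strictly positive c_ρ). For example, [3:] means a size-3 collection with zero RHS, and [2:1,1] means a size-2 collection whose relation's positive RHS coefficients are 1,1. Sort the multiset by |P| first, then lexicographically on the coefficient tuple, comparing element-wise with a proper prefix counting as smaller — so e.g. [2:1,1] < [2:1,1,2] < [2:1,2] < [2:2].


Δ(Σ) — 7 vertices, 14 min non-faces:

  {1,5}:  v_{1} + v_{5} = 0  ⇒ sig = [2:]
  {4,7}:  v_{4} + v_{7} = 0  ⇒ sig = [2:]
  {1,2}:  v_{1} + v_{2} = v_{3}  ⇒ sig = [2:1]
  {1,3}:  v_{1} + v_{3} = v_{6}  ⇒ sig = [2:1]
  {1,6}:  v_{1} + v_{6} = v_{4}  ⇒ sig = [2:1]
  {3,5}:  v_{3} + v_{5} = v_{2}  ⇒ sig = [2:1]
  {4,5}:  v_{4} + v_{5} = v_{6}  ⇒ sig = [2:1]
  {5,6}:  v_{5} + v_{6} = v_{3}  ⇒ sig = [2:1]
  {6,7}:  v_{6} + v_{7} = v_{5}  ⇒ sig = [2:1]
  {2,4}:  v_{2} + v_{4} = v_{3} + v_{6}  ⇒ sig = [2:1,1]
  {2,6}:  v_{2} + v_{6} = 2·v_{3}  ⇒ sig = [2:2]
  {3,4}:  v_{3} + v_{4} = 2·v_{6}  ⇒ sig = [2:2]
  {3,7}:  v_{3} + v_{7} = 2·v_{5}  ⇒ sig = [2:2]
  {2,7}:  v_{2} + v_{7} = 3·v_{5}  ⇒ sig = [2:3]

Sorted signature multiset PRS(X):
    [2:]
    [2:]
    [2:1]
    [2:1]
    [2:1]
    [2:1]
    [2:1]
    [2:1]
    [2:1]
    [2:1,1]
    [2:2]
    [2:2]
    [2:2]
    [2:3]


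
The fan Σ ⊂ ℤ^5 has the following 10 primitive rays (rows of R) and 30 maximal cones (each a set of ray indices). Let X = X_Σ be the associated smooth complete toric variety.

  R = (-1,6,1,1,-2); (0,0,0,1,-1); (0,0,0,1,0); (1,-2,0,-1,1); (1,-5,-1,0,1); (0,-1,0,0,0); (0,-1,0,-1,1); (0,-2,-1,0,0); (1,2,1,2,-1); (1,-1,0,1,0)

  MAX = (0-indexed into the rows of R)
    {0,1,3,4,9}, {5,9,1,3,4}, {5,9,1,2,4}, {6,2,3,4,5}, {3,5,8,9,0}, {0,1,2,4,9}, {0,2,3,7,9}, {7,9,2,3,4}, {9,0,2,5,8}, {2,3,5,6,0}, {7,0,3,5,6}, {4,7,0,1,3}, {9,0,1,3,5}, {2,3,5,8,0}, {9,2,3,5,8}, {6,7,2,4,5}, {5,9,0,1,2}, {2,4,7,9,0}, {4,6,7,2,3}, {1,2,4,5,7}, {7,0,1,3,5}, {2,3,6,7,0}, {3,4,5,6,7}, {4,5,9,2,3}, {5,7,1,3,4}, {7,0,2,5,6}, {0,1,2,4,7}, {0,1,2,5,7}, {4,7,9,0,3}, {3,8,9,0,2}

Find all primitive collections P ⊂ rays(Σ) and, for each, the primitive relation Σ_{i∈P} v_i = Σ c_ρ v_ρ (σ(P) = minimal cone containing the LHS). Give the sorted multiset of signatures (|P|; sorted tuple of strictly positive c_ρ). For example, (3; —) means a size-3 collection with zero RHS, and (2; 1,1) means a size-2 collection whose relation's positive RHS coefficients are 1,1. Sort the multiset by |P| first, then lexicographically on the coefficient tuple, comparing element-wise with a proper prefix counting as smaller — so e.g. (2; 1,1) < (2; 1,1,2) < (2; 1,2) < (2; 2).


14 minimal non-faces of Δ(Σ) (on 10 rays):

  • {1,6}:  v_{1} + v_{6} = v_{5}  so sig = (2; 1)
  • {6,9}:  v_{6} + v_{9} = v_{2} + v_{3}  so sig = (2; 1,1)
  • {7,8}:  v_{7} + v_{8} = v_{0} + v_{4} + v_{9}  so sig = (2; 1,1,1)
  • {6,8}:  v_{6} + v_{8} = v_{0} + 2·v_{2} + 2·v_{3} + v_{5}  so sig = (2; 1,1,2,2)
  • {4,8}:  v_{4} + v_{8} = v_{5} + 2·v_{9}  so sig = (2; 1,2)
  • {1,8}:  v_{1} + v_{8} = v_{0} + 2·v_{5} + 2·v_{9}  so sig = (2; 1,2,2)
  • {0,4,6}:  v_{0} + v_{4} + v_{6} = 0  so sig = (3; —)
  • {0,4,5}:  v_{0} + v_{4} + v_{5} = v_{1}  so sig = (3; 1)
  • {1,2,3}:  v_{1} + v_{2} + v_{3} = v_{5} + v_{9}  so sig = (3; 1,1)
  • {5,7,9}:  v_{5} + v_{7} + v_{9} = v_{0} + 2·v_{4}  so sig = (3; 1,2)
  • {1,7,9}:  v_{1} + v_{7} + v_{9} = 2·v_{0} + 3·v_{4}  so sig = (3; 2,3)
  • {0,2,3,4}:  v_{0} + v_{2} + v_{3} + v_{4} = v_{9}  so sig = (4; 1)
  • {2,3,5,7}:  v_{2} + v_{3} + v_{5} + v_{7} = v_{4}  so sig = (4; 1)
  • {0,2,3,5,9}:  v_{0} + v_{2} + v_{3} + v_{5} + v_{9} = v_{8}  so sig = (5; 1)

Hence PRS(X_Σ) =
{ (2; 1),  (2; 1,1),  (2; 1,1,1),  (2; 1,1,2,2),  (2; 1,2),  (2; 1,2,2),  (3; —),  (3; 1),  (3; 1,1),  (3; 1,2),  (3; 2,3),  (4; 1) ×2,  (5; 1) }


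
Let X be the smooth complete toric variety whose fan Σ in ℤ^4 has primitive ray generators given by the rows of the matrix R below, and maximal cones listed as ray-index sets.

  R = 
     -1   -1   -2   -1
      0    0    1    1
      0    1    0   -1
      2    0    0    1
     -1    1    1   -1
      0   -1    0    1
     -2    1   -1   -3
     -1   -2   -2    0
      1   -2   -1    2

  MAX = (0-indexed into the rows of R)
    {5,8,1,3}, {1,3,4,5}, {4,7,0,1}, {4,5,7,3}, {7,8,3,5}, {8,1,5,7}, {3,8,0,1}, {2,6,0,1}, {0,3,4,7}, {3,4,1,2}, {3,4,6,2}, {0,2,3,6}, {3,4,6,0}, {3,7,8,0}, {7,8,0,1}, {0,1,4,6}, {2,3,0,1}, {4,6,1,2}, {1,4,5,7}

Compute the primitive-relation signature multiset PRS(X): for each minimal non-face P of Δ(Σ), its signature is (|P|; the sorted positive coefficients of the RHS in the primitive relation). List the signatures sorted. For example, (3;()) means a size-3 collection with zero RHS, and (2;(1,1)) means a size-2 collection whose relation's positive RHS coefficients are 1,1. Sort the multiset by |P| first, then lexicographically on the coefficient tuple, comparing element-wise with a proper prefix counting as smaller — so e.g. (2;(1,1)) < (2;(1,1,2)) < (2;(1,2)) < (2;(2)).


Primitive collections (12):

  {2,5}:  v_{2} + v_{5} = 0  so sig = (2;())
  {0,5}:  v_{0} + v_{5} = v_{7}  so sig = (2;(1))
  {2,7}:  v_{2} + v_{7} = v_{0}  so sig = (2;(1))
  {4,8}:  v_{4} + v_{8} = v_{5}  so sig = (2;(1))
  {6,8}:  v_{6} + v_{8} = v_{0}  so sig = (2;(1))
  {5,6}:  v_{5} + v_{6} = v_{0} + v_{4}  so sig = (2;(1,1))
  {2,8}:  v_{2} + v_{8} = v_{0} + v_{1} + v_{3}  so sig = (2;(1,1,1))
  {6,7}:  v_{6} + v_{7} = 2·v_{0} + v_{4}  so sig = (2;(1,2))
  {0,2,4}:  v_{0} + v_{2} + v_{4} = v_{6}  so sig = (3;(1))
  {1,3,6}:  v_{1} + v_{3} + v_{6} = v_{2}  so sig = (3;(1))
  {1,3,7}:  v_{1} + v_{3} + v_{7} = v_{8}  so sig = (3;(1))
  {0,1,3,4}:  v_{0} + v_{1} + v_{3} + v_{4} = 0  so sig = (4;())

Signatures (|P|; sorted positive RHS coefficients), sorted:
    (2;())
    (2;(1))
    (2;(1))
    (2;(1))
    (2;(1))
    (2;(1,1))
    (2;(1,1,1))
    (2;(1,2))
    (3;(1))
    (3;(1))
    (3;(1))
    (4;())


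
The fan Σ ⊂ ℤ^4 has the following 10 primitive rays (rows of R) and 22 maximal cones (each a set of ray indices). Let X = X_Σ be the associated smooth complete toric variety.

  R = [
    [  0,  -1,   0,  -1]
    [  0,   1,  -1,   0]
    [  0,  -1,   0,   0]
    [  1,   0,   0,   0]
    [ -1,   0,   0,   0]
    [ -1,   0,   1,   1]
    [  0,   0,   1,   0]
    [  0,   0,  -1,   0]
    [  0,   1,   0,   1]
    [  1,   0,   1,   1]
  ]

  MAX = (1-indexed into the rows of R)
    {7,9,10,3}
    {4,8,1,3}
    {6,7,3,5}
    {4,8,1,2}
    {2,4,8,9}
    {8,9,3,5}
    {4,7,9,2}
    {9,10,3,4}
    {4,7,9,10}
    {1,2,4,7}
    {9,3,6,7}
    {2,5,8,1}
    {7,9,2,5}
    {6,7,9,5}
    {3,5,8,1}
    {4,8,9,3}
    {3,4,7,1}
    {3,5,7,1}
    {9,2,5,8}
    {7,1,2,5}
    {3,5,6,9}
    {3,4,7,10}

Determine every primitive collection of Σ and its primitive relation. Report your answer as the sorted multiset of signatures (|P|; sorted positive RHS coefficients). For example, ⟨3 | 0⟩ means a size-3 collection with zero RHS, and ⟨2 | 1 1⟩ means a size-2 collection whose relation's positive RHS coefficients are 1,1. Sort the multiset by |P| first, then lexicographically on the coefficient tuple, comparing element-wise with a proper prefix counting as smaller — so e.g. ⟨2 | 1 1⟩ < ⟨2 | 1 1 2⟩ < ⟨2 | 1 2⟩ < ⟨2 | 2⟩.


15 collections generate NE(X_Σ); each relation:

  P={1,9}:  v_{1} + v_{9} = 0  so sig = ⟨2 | 0⟩
  P={4,5}:  v_{4} + v_{5} = 0  so sig = ⟨2 | 0⟩
  P={7,8}:  v_{7} + v_{8} = 0  so sig = ⟨2 | 0⟩
  P={2,3}:  v_{2} + v_{3} = v_{8}  so sig = ⟨2 | 1⟩
  P={2,6}:  v_{2} + v_{6} = v_{5} + v_{9}  so sig = ⟨2 | 1 1⟩
  P={2,10}:  v_{2} + v_{10} = v_{4} + v_{9}  so sig = ⟨2 | 1 1⟩
  P={1,6}:  v_{1} + v_{6} = v_{3} + v_{5} + v_{7}  so sig = ⟨2 | 1 1 1⟩
  P={1,10}:  v_{1} + v_{10} = v_{3} + v_{4} + v_{7}  so sig = ⟨2 | 1 1 1⟩
  P={4,6}:  v_{4} + v_{6} = v_{3} + v_{7} + v_{9}  so sig = ⟨2 | 1 1 1⟩
  P={5,10}:  v_{5} + v_{10} = v_{3} + v_{7} + v_{9}  so sig = ⟨2 | 1 1 1⟩
  P={6,8}:  v_{6} + v_{8} = v_{3} + v_{5} + v_{9}  so sig = ⟨2 | 1 1 1⟩
  P={8,10}:  v_{8} + v_{10} = v_{3} + v_{4} + v_{9}  so sig = ⟨2 | 1 1 1⟩
  P={6,10}:  v_{6} + v_{10} = 2·v_{3} + 2·v_{7} + 2·v_{9}  so sig = ⟨2 | 2 2 2⟩
  P={3,4,7,9}:  v_{3} + v_{4} + v_{7} + v_{9} = v_{10}  so sig = ⟨4 | 1⟩
  P={3,5,7,9}:  v_{3} + v_{5} + v_{7} + v_{9} = v_{6}  so sig = ⟨4 | 1⟩

Signatures (|P|; sorted positive RHS coefficients), sorted:
{ ⟨2 | 0⟩ ×3,  ⟨2 | 1⟩,  ⟨2 | 1 1⟩ ×2,  ⟨2 | 1 1 1⟩ ×6,  ⟨2 | 2 2 2⟩,  ⟨4 | 1⟩ ×2 }


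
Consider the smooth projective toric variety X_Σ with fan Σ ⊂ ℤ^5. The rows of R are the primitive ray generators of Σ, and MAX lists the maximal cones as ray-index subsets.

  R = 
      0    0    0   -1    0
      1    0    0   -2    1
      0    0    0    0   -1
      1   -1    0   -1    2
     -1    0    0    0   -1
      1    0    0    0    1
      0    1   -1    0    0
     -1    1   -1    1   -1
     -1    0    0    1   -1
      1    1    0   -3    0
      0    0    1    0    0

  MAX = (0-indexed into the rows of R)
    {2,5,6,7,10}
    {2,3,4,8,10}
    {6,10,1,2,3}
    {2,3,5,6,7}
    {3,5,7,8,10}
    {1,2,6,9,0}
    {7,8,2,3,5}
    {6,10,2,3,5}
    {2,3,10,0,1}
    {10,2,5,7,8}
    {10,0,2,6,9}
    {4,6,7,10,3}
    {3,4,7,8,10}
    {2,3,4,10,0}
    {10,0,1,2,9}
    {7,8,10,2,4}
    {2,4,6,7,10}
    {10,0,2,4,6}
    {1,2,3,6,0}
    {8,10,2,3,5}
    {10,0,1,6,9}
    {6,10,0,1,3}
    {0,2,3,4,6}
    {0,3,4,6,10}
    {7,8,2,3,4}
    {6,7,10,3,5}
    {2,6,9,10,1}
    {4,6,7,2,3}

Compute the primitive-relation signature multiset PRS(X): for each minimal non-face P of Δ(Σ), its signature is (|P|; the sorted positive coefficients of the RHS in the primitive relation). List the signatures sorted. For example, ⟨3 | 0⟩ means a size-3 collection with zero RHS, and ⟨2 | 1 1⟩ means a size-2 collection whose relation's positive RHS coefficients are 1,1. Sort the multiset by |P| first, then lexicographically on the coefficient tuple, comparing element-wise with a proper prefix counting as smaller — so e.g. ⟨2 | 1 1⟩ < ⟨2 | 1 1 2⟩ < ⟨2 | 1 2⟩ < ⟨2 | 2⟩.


Δ(Σ) — 11 vertices, 18 min non-faces:

  P = {4,5}:  v_{4} + v_{5} = 0 — sig = ⟨2 | 0⟩
  P = {0,8}:  v_{0} + v_{8} = v_{4} — sig = ⟨2 | 1⟩
  P = {1,8}:  v_{1} + v_{8} = v_{0} — sig = ⟨2 | 1⟩
  P = {6,8}:  v_{6} + v_{8} = v_{7} — sig = ⟨2 | 1⟩
  P = {0,7}:  v_{0} + v_{7} = v_{4} + v_{6} — sig = ⟨2 | 1 1⟩
  P = {1,7}:  v_{1} + v_{7} = v_{0} + v_{6} — sig = ⟨2 | 1 1⟩
  P = {0,5}:  v_{0} + v_{5} = v_{2} + v_{3} + v_{6} + v_{10} — sig = ⟨2 | 1 1 1 1⟩
  P = {8,9}:  v_{8} + v_{9} = 2·v_{0} + v_{2} + v_{6} + v_{10} — sig = ⟨2 | 1 1 1 2⟩
  P = {4,9}:  v_{4} + v_{9} = 3·v_{0} + v_{2} + v_{6} + v_{10} — sig = ⟨2 | 1 1 1 3⟩
  P = {7,9}:  v_{7} + v_{9} = 2·v_{0} + v_{2} + 2·v_{6} + v_{10} — sig = ⟨2 | 1 1 2 2⟩
  P = {5,9}:  v_{5} + v_{9} = v_{1} + 2·v_{2} + v_{3} + 2·v_{6} + 2·v_{10} — sig = ⟨2 | 1 1 2 2 2⟩
  P = {1,4}:  v_{1} + v_{4} = 2·v_{0} — sig = ⟨2 | 2⟩
  P = {3,9}:  v_{3} + v_{9} = 2·v_{1} — sig = ⟨2 | 2⟩
  P = {1,5}:  v_{1} + v_{5} = 2·v_{2} + 2·v_{3} + 2·v_{6} + 2·v_{10} — sig = ⟨2 | 2 2 2 2⟩
  P = {2,3,7,10}:  v_{2} + v_{3} + v_{7} + v_{10} = 0 — sig = ⟨4 | 0⟩
  P = {0,1,2,6,10}:  v_{0} + v_{1} + v_{2} + v_{6} + v_{10} = v_{9} — sig = ⟨5 | 1⟩
  P = {0,2,3,6,10}:  v_{0} + v_{2} + v_{3} + v_{6} + v_{10} = v_{1} — sig = ⟨5 | 1⟩
  P = {2,3,4,6,10}:  v_{2} + v_{3} + v_{4} + v_{6} + v_{10} = v_{0} — sig = ⟨5 | 1⟩

so the primitive-relation signature multiset is
    ⟨2 | 0⟩
    ⟨2 | 1⟩
    ⟨2 | 1⟩
    ⟨2 | 1⟩
    ⟨2 | 1 1⟩
    ⟨2 | 1 1⟩
    ⟨2 | 1 1 1 1⟩
    ⟨2 | 1 1 1 2⟩
    ⟨2 | 1 1 1 3⟩
    ⟨2 | 1 1 2 2⟩
    ⟨2 | 1 1 2 2 2⟩
    ⟨2 | 2⟩
    ⟨2 | 2⟩
    ⟨2 | 2 2 2 2⟩
    ⟨4 | 0⟩
    ⟨5 | 1⟩
    ⟨5 | 1⟩
    ⟨5 | 1⟩


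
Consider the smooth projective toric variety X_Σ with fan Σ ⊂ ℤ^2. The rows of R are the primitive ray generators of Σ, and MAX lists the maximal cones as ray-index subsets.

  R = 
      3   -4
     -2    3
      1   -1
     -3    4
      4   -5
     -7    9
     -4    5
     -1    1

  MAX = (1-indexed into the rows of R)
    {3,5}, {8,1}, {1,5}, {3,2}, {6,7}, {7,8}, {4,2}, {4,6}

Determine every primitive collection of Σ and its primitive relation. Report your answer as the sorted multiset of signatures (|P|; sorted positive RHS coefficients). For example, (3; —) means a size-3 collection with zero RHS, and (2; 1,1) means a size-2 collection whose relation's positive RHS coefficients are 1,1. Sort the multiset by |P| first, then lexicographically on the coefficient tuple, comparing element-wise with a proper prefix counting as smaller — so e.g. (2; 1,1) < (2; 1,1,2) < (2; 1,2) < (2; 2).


20 collections generate NE(X_Σ); each relation:

  {1,4}:  v_{1} + v_{4} = 0 — sig = (2; —)
  {3,8}:  v_{3} + v_{8} = 0 — sig = (2; —)
  {5,7}:  v_{5} + v_{7} = 0 — sig = (2; —)
  {1,2}:  v_{1} + v_{2} = v_{3} — sig = (2; 1)
  {1,3}:  v_{1} + v_{3} = v_{5} — sig = (2; 1)
  {1,6}:  v_{1} + v_{6} = v_{7} — sig = (2; 1)
  {1,7}:  v_{1} + v_{7} = v_{8} — sig = (2; 1)
  {2,8}:  v_{2} + v_{8} = v_{4} — sig = (2; 1)
  {3,4}:  v_{3} + v_{4} = v_{2} — sig = (2; 1)
  {3,7}:  v_{3} + v_{7} = v_{4} — sig = (2; 1)
  {4,5}:  v_{4} + v_{5} = v_{3} — sig = (2; 1)
  {4,7}:  v_{4} + v_{7} = v_{6} — sig = (2; 1)
  {4,8}:  v_{4} + v_{8} = v_{7} — sig = (2; 1)
  {5,6}:  v_{5} + v_{6} = v_{4} — sig = (2; 1)
  {5,8}:  v_{5} + v_{8} = v_{1} — sig = (2; 1)
  {2,5}:  v_{2} + v_{5} = 2·v_{3} — sig = (2; 2)
  {2,7}:  v_{2} + v_{7} = 2·v_{4} — sig = (2; 2)
  {3,6}:  v_{3} + v_{6} = 2·v_{4} — sig = (2; 2)
  {6,8}:  v_{6} + v_{8} = 2·v_{7} — sig = (2; 2)
  {2,6}:  v_{2} + v_{6} = 3·v_{4} — sig = (2; 3)

Signatures (|P|; sorted positive RHS coefficients), sorted:
{ (2; —) ×3,  (2; 1) ×12,  (2; 2) ×4,  (2; 3) }


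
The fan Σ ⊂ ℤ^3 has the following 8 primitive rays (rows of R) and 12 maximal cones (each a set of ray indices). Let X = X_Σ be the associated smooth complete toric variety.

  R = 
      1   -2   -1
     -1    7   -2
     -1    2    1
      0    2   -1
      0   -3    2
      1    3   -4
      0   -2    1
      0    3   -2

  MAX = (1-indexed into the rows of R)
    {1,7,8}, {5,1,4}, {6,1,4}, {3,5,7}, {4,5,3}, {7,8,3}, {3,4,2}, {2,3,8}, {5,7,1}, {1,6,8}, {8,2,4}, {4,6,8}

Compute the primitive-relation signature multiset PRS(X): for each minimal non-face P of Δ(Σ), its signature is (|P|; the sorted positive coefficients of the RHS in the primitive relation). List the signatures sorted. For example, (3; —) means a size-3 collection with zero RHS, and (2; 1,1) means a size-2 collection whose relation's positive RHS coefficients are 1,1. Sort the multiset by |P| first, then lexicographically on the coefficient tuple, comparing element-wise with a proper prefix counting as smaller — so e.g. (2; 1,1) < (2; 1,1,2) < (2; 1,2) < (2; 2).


Σ has 12 primitive collections:

  {1,3}:  v_{1} + v_{3} = 0 — sig = (2; —)
  {4,7}:  v_{4} + v_{7} = 0 — sig = (2; —)
  {5,8}:  v_{5} + v_{8} = 0 — sig = (2; —)
  {1,2}:  v_{1} + v_{2} = v_{4} + v_{8} — sig = (2; 1,1)
  {2,5}:  v_{2} + v_{5} = v_{3} + v_{4} — sig = (2; 1,1)
  {2,7}:  v_{2} + v_{7} = v_{3} + v_{8} — sig = (2; 1,1)
  {3,6}:  v_{3} + v_{6} = v_{4} + v_{8} — sig = (2; 1,1)
  {5,6}:  v_{5} + v_{6} = v_{1} + v_{4} — sig = (2; 1,1)
  {6,7}:  v_{6} + v_{7} = v_{1} + v_{8} — sig = (2; 1,1)
  {2,6}:  v_{2} + v_{6} = 2·v_{4} + 2·v_{8} — sig = (2; 2,2)
  {1,4,8}:  v_{1} + v_{4} + v_{8} = v_{6} — sig = (3; 1)
  {3,4,8}:  v_{3} + v_{4} + v_{8} = v_{2} — sig = (3; 1)

Hence PRS(X_Σ) =
{ (2; —) ×3,  (2; 1,1) ×6,  (2; 2,2),  (3; 1) ×2 }
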